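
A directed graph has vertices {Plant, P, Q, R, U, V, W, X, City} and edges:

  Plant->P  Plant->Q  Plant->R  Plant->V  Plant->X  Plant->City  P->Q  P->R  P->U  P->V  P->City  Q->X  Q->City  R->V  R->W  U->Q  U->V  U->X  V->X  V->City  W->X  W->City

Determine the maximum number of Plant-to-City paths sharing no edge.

5

Assign every edge capacity 1; by Menger, the answer equals the max flow.
Path Plant→City (+1); total 1.
Path Plant→P→City (+1); total 2.
Path Plant→Q→City (+1); total 3.
Path Plant→V→City (+1); total 4.
Path Plant→R→W→City (+1); total 5.
No residual Plant→City path; max flow = 5.
Certifying cut of size 5: {Plant→City, Plant→P, Plant→Q, Plant→R, Plant→V}.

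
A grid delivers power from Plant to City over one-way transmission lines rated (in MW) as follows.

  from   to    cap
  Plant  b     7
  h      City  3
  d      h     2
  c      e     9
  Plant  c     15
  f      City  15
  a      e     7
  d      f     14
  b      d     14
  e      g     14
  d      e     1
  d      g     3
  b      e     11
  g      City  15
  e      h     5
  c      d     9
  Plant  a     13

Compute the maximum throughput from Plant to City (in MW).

Augment Plant→a→e→g→City: bottleneck 7, flow now 7.
Augment Plant→b→d→f→City: bottleneck 7, flow now 14.
Augment Plant→c→d→f→City: bottleneck 7, flow now 21.
Augment Plant→c→d→g→City: bottleneck 2, flow now 23.
Augment Plant→c→e→g→City: bottleneck 6, flow now 29.
No augmenting path remains; maximum flow = 29.
In the residual graph, reachable from Plant: {Plant, a}.
Min-cut edges: Plant→b (7), Plant→c (15), a→e (7); capacity 7 + 15 + 7 = 29.
This cut is saturated, so no flow can exceed 29.

29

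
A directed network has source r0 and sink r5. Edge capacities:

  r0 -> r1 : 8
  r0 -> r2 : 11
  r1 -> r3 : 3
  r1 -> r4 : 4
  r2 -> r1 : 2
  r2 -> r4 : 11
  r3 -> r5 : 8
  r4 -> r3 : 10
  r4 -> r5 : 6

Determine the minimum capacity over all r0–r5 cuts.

14

Augment r0→r1→r3→r5: bottleneck 3, flow now 3.
Augment r0→r1→r4→r5: bottleneck 4, flow now 7.
Augment r0→r2→r4→r5: bottleneck 2, flow now 9.
Augment r0→r2→r4→r3→r5: bottleneck 5, flow now 14.
No augmenting path remains; maximum flow = 14.
By max-flow min-cut, the minimum cut capacity equals the max flow.
In the residual graph, reachable from r0: {r0, r1, r2, r3, r4}.
Min-cut edges: r3→r5 (8), r4→r5 (6); capacity 8 + 6 = 14.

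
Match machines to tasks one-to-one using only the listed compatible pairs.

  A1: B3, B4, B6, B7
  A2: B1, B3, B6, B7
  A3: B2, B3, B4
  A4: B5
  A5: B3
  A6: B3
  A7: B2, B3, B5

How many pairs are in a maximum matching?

6

Unit-capacity flow: source→left, listed edges, right→sink; max matching = max flow.
Augmenting path A1→B3 (+1); matched 1.
Augmenting path A2→B1 (+1); matched 2.
Augmenting path A3→B2 (+1); matched 3.
Augmenting path A4→B5 (+1); matched 4.
Augmenting path A5→B3→A1→B4 (+1); matched 5.
Augmenting path A7→B2→A3→B4→A1→B6 (+1); matched 6.
No augmenting path remains; maximum matching = 6.
König certificate: {A1, A2, A3, A4, A7, B3} is a vertex cover of size 6 (every listed pair touches it), so no matching can be larger.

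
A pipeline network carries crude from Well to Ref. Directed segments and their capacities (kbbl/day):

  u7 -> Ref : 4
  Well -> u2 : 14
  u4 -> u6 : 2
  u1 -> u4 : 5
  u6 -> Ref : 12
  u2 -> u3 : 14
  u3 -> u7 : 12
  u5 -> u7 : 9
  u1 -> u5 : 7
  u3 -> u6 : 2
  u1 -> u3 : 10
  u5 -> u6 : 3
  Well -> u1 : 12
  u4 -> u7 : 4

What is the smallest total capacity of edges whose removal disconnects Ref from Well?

11

Augment Well→u1→u3→u6→Ref: bottleneck 2, flow now 2.
Augment Well→u1→u3→u7→Ref: bottleneck 4, flow now 6.
Augment Well→u1→u4→u6→Ref: bottleneck 2, flow now 8.
Augment Well→u1→u5→u6→Ref: bottleneck 3, flow now 11.
No augmenting path remains; maximum flow = 11.
By max-flow min-cut, the minimum cut capacity equals the max flow.
In the residual graph, reachable from Well: {Well, u1, u2, u3, u4, u5, u7}.
Min-cut edges: u3→u6 (2), u4→u6 (2), u5→u6 (3), u7→Ref (4); capacity 2 + 2 + 3 + 4 = 11.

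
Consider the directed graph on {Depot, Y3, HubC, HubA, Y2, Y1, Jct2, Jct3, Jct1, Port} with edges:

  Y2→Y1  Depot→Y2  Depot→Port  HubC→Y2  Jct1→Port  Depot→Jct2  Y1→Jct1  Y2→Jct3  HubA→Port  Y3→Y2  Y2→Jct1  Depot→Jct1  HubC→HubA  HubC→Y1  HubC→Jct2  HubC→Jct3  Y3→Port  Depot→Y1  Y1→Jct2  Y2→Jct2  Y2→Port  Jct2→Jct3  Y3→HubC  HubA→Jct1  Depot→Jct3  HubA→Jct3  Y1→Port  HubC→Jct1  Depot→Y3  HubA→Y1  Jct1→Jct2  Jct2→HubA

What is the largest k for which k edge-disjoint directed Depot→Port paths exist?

6

Assign every edge capacity 1; by Menger, the answer equals the max flow.
Path Depot→Port (+1); total 1.
Path Depot→Y3→Port (+1); total 2.
Path Depot→Y2→Port (+1); total 3.
Path Depot→Y1→Port (+1); total 4.
Path Depot→Jct1→Port (+1); total 5.
Path Depot→Jct2→HubA→Port (+1); total 6.
No residual Depot→Port path; max flow = 6.
Certifying cut of size 6: {Depot→Jct1, Depot→Jct2, Depot→Port, Depot→Y1, Depot→Y2, Depot→Y3}.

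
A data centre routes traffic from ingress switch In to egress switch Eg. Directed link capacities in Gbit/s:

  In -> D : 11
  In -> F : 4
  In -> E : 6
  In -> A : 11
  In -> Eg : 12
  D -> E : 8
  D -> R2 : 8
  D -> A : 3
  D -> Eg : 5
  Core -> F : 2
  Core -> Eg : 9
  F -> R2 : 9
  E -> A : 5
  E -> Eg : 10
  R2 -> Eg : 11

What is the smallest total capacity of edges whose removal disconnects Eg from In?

Augment In→Eg: bottleneck 12, flow now 12.
Augment In→D→Eg: bottleneck 5, flow now 17.
Augment In→E→Eg: bottleneck 6, flow now 23.
Augment In→D→E→Eg: bottleneck 4, flow now 27.
Augment In→D→R2→Eg: bottleneck 2, flow now 29.
Augment In→F→R2→Eg: bottleneck 4, flow now 33.
No augmenting path remains; maximum flow = 33.
By max-flow min-cut, the minimum cut capacity equals the max flow.
In the residual graph, reachable from In: {In, A}.
Min-cut edges: In→D (11), In→F (4), In→E (6), In→Eg (12); capacity 11 + 4 + 6 + 12 = 33.

33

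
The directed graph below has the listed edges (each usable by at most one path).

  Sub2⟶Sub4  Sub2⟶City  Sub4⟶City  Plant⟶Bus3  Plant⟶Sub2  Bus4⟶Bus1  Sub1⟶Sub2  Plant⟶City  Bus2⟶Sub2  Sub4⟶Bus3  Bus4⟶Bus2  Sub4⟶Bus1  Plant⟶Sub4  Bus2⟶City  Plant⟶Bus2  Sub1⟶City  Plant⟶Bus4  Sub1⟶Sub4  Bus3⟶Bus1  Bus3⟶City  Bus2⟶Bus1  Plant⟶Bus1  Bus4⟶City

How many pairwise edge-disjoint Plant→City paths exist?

6

Assign every edge capacity 1; by Menger, the answer equals the max flow.
Path Plant→City (+1); total 1.
Path Plant→Bus4→City (+1); total 2.
Path Plant→Sub4→City (+1); total 3.
Path Plant→Bus3→City (+1); total 4.
Path Plant→Bus2→City (+1); total 5.
Path Plant→Sub2→City (+1); total 6.
No residual Plant→City path; max flow = 6.
Certifying cut of size 6: {Plant→Bus2, Plant→Bus3, Plant→Bus4, Plant→City, Plant→Sub2, Plant→Sub4}.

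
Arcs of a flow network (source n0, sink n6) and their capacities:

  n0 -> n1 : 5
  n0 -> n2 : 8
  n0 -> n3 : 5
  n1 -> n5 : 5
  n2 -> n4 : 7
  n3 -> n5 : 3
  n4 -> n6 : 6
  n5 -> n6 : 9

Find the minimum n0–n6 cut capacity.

14

Augment n0→n1→n5→n6: bottleneck 5, flow now 5.
Augment n0→n2→n4→n6: bottleneck 6, flow now 11.
Augment n0→n3→n5→n6: bottleneck 3, flow now 14.
No augmenting path remains; maximum flow = 14.
By max-flow min-cut, the minimum cut capacity equals the max flow.
In the residual graph, reachable from n0: {n0, n2, n3, n4}.
Min-cut edges: n0→n1 (5), n3→n5 (3), n4→n6 (6); capacity 5 + 3 + 6 = 14.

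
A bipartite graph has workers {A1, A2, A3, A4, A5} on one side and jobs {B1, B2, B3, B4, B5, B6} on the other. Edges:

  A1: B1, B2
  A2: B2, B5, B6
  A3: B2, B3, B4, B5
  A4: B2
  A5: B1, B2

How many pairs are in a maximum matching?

Unit-capacity flow: source→left, listed edges, right→sink; max matching = max flow.
Augmenting path A1→B1 (+1); matched 1.
Augmenting path A2→B2 (+1); matched 2.
Augmenting path A3→B3 (+1); matched 3.
Augmenting path A4→B2→A2→B5 (+1); matched 4.
No augmenting path remains; maximum matching = 4.
König certificate: {A2, A3, B1, B2} is a vertex cover of size 4 (every listed pair touches it), so no matching can be larger.

4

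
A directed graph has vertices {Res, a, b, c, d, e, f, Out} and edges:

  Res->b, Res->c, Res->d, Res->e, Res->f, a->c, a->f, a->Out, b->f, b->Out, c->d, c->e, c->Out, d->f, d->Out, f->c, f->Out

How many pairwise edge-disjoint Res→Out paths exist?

4

Assign every edge capacity 1; by Menger, the answer equals the max flow.
Path Res→b→Out (+1); total 1.
Path Res→c→Out (+1); total 2.
Path Res→d→Out (+1); total 3.
Path Res→f→Out (+1); total 4.
No residual Res→Out path; max flow = 4.
Certifying cut of size 4: {Res→b, Res→c, Res→d, Res→f}.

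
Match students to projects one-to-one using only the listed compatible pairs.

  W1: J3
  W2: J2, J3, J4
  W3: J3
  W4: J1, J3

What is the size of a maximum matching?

Unit-capacity flow: source→left, listed edges, right→sink; max matching = max flow.
Augmenting path W1→J3 (+1); matched 1.
Augmenting path W2→J2 (+1); matched 2.
Augmenting path W4→J1 (+1); matched 3.
No augmenting path remains; maximum matching = 3.
König certificate: {W2, W4, J3} is a vertex cover of size 3 (every listed pair touches it), so no matching can be larger.

3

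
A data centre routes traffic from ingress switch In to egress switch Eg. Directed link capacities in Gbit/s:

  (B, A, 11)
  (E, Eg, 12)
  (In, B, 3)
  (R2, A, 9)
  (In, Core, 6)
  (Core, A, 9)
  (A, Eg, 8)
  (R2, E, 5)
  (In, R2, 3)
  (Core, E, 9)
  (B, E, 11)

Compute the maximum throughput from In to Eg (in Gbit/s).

Augment In→Core→E→Eg: bottleneck 6, flow now 6.
Augment In→B→E→Eg: bottleneck 3, flow now 9.
Augment In→R2→E→Eg: bottleneck 3, flow now 12.
No augmenting path remains; maximum flow = 12.
In the residual graph, reachable from In: {In}.
Min-cut edges: In→Core (6), In→B (3), In→R2 (3); capacity 6 + 3 + 3 = 12.
This cut is saturated, so no flow can exceed 12.

12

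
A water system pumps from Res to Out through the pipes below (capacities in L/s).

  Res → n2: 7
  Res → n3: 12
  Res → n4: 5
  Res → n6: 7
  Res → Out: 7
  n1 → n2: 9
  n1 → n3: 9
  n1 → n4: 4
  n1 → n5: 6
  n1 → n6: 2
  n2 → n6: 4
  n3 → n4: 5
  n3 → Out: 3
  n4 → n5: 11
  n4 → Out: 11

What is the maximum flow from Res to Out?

20

Augment Res→Out: bottleneck 7, flow now 7.
Augment Res→n3→Out: bottleneck 3, flow now 10.
Augment Res→n4→Out: bottleneck 5, flow now 15.
Augment Res→n3→n4→Out: bottleneck 5, flow now 20.
No augmenting path remains; maximum flow = 20.
In the residual graph, reachable from Res: {Res, n2, n3, n6}.
Min-cut edges: Res→n4 (5), Res→Out (7), n3→n4 (5), n3→Out (3); capacity 5 + 7 + 5 + 3 = 20.
This cut is saturated, so no flow can exceed 20.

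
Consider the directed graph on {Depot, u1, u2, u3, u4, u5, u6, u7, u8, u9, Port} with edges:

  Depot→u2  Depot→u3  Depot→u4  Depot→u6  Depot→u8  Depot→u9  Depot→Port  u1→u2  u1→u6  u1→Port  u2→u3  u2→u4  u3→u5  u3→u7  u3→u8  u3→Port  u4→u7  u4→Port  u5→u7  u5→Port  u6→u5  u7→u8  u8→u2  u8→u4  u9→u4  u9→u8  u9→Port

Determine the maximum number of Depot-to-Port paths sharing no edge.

Assign every edge capacity 1; by Menger, the answer equals the max flow.
Path Depot→Port (+1); total 1.
Path Depot→u3→Port (+1); total 2.
Path Depot→u4→Port (+1); total 3.
Path Depot→u9→Port (+1); total 4.
Path Depot→u6→u5→Port (+1); total 5.
No residual Depot→Port path; max flow = 5.
Certifying cut of size 5: {Depot→Port, Depot→u9, u3→Port, u4→Port, u5→Port}.

5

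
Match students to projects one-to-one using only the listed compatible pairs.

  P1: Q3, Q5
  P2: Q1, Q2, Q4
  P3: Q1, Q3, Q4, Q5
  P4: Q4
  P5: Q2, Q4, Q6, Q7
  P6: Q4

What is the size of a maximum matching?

5

Unit-capacity flow: source→left, listed edges, right→sink; max matching = max flow.
Augmenting path P1→Q3 (+1); matched 1.
Augmenting path P2→Q1 (+1); matched 2.
Augmenting path P3→Q4 (+1); matched 3.
Augmenting path P5→Q2 (+1); matched 4.
Augmenting path P4→Q4→P3→Q5 (+1); matched 5.
No augmenting path remains; maximum matching = 5.
König certificate: {P1, P2, P3, P5, Q4} is a vertex cover of size 5 (every listed pair touches it), so no matching can be larger.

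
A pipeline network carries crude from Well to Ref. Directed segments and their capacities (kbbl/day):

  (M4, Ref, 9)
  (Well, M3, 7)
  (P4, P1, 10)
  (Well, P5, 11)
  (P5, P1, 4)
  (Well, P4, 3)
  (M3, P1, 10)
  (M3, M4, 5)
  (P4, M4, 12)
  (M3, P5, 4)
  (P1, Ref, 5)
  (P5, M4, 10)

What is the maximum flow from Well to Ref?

Augment Well→M3→M4→Ref: bottleneck 5, flow now 5.
Augment Well→M3→P1→Ref: bottleneck 2, flow now 7.
Augment Well→P4→M4→Ref: bottleneck 3, flow now 10.
Augment Well→P5→M4→Ref: bottleneck 1, flow now 11.
Augment Well→P5→P1→Ref: bottleneck 3, flow now 14.
No augmenting path remains; maximum flow = 14.
In the residual graph, reachable from Well: {Well, M3, P4, P5, M4, P1}.
Min-cut edges: M4→Ref (9), P1→Ref (5); capacity 9 + 5 = 14.
This cut is saturated, so no flow can exceed 14.

14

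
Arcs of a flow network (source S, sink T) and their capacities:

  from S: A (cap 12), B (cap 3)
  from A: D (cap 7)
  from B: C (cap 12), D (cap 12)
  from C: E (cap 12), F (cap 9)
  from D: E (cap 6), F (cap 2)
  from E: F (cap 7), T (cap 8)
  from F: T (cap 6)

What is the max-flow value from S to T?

Augment S→A→D→E→T: bottleneck 6, flow now 6.
Augment S→A→D→F→T: bottleneck 1, flow now 7.
Augment S→B→C→E→T: bottleneck 2, flow now 9.
Augment S→B→C→F→T: bottleneck 1, flow now 10.
No augmenting path remains; maximum flow = 10.
In the residual graph, reachable from S: {S, A}.
Min-cut edges: S→B (3), A→D (7); capacity 3 + 7 = 10.
This cut is saturated, so no flow can exceed 10.

10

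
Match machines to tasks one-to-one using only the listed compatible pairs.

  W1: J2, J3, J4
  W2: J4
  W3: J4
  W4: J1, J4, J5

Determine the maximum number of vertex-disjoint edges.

Unit-capacity flow: source→left, listed edges, right→sink; max matching = max flow.
Augmenting path W1→J2 (+1); matched 1.
Augmenting path W2→J4 (+1); matched 2.
Augmenting path W4→J1 (+1); matched 3.
No augmenting path remains; maximum matching = 3.
König certificate: {W1, W4, J4} is a vertex cover of size 3 (every listed pair touches it), so no matching can be larger.

3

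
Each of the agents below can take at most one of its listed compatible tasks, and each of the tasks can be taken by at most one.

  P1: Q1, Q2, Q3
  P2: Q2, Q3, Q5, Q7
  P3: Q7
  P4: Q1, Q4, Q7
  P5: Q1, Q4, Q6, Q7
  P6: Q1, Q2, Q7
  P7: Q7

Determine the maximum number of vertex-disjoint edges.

Unit-capacity flow: source→left, listed edges, right→sink; max matching = max flow.
Augmenting path P1→Q1 (+1); matched 1.
Augmenting path P2→Q2 (+1); matched 2.
Augmenting path P3→Q7 (+1); matched 3.
Augmenting path P4→Q4 (+1); matched 4.
Augmenting path P5→Q6 (+1); matched 5.
Augmenting path P6→Q1→P1→Q3 (+1); matched 6.
No augmenting path remains; maximum matching = 6.
König certificate: {P1, P2, P4, P5, P6, Q7} is a vertex cover of size 6 (every listed pair touches it), so no matching can be larger.

6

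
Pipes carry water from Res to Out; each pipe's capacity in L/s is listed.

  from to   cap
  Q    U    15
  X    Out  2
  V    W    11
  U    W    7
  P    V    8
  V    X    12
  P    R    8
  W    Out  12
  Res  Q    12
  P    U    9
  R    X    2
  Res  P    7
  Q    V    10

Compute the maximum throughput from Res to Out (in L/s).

14

Augment Res→P→R→X→Out: bottleneck 2, flow now 2.
Augment Res→P→U→W→Out: bottleneck 5, flow now 7.
Augment Res→Q→U→W→Out: bottleneck 2, flow now 9.
Augment Res→Q→V→W→Out: bottleneck 5, flow now 14.
No augmenting path remains; maximum flow = 14.
In the residual graph, reachable from Res: {Res, P, Q, R, U, V, W, X}.
Min-cut edges: W→Out (12), X→Out (2); capacity 12 + 2 = 14.
This cut is saturated, so no flow can exceed 14.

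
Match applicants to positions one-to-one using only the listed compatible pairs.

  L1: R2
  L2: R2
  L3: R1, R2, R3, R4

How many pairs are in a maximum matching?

2

Unit-capacity flow: source→left, listed edges, right→sink; max matching = max flow.
Augmenting path L1→R2 (+1); matched 1.
Augmenting path L3→R1 (+1); matched 2.
No augmenting path remains; maximum matching = 2.
König certificate: {L3, R2} is a vertex cover of size 2 (every listed pair touches it), so no matching can be larger.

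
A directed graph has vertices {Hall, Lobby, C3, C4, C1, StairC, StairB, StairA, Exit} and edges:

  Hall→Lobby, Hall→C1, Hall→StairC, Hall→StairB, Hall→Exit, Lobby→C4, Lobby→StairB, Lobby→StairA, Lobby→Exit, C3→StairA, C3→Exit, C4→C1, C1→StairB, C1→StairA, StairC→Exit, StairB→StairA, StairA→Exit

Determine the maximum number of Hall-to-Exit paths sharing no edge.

Assign every edge capacity 1; by Menger, the answer equals the max flow.
Path Hall→Exit (+1); total 1.
Path Hall→Lobby→Exit (+1); total 2.
Path Hall→StairC→Exit (+1); total 3.
Path Hall→C1→StairA→Exit (+1); total 4.
No residual Hall→Exit path; max flow = 4.
Certifying cut of size 4: {Hall→Exit, Hall→Lobby, Hall→StairC, StairA→Exit}.

4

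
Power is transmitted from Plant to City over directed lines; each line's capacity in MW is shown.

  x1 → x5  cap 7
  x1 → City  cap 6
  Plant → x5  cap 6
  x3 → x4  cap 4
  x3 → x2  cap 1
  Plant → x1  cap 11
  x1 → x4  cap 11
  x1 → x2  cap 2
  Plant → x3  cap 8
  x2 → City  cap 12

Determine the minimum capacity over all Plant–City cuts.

9

Augment Plant→x1→City: bottleneck 6, flow now 6.
Augment Plant→x1→x2→City: bottleneck 2, flow now 8.
Augment Plant→x3→x2→City: bottleneck 1, flow now 9.
No augmenting path remains; maximum flow = 9.
By max-flow min-cut, the minimum cut capacity equals the max flow.
In the residual graph, reachable from Plant: {Plant, x1, x3, x4, x5}.
Min-cut edges: x1→x2 (2), x1→City (6), x3→x2 (1); capacity 2 + 6 + 1 = 9.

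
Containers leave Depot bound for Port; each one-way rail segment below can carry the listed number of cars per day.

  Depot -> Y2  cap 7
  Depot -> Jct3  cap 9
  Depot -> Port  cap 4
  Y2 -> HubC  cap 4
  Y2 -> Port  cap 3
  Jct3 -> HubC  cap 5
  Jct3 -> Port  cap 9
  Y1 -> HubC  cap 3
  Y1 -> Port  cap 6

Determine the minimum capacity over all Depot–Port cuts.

Augment Depot→Port: bottleneck 4, flow now 4.
Augment Depot→Y2→Port: bottleneck 3, flow now 7.
Augment Depot→Jct3→Port: bottleneck 9, flow now 16.
No augmenting path remains; maximum flow = 16.
By max-flow min-cut, the minimum cut capacity equals the max flow.
In the residual graph, reachable from Depot: {Depot, Y2, HubC}.
Min-cut edges: Depot→Jct3 (9), Depot→Port (4), Y2→Port (3); capacity 9 + 4 + 3 = 16.

16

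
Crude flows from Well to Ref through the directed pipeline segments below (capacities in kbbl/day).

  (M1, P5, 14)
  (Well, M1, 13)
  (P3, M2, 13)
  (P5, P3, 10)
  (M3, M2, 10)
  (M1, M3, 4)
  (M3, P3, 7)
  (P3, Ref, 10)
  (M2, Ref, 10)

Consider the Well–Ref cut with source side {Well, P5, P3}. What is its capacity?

36

Edges leaving {Well, P5, P3}: Well→M1 (13), P3→M2 (13), P3→Ref (10).
Cut capacity = 13 + 13 + 10 = 36.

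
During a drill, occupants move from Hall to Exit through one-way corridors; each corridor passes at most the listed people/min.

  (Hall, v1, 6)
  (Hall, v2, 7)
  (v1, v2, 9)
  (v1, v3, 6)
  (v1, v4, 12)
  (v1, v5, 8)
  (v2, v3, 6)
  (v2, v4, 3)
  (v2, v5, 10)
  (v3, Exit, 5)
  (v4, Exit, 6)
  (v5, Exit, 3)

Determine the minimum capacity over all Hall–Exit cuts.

13

Augment Hall→v1→v3→Exit: bottleneck 5, flow now 5.
Augment Hall→v1→v4→Exit: bottleneck 1, flow now 6.
Augment Hall→v2→v4→Exit: bottleneck 3, flow now 9.
Augment Hall→v2→v5→Exit: bottleneck 3, flow now 12.
Augment Hall→v2→v3→v1→v4→Exit: bottleneck 1, flow now 13. (uses reverse residual edge)
No augmenting path remains; maximum flow = 13.
By max-flow min-cut, the minimum cut capacity equals the max flow.
In the residual graph, reachable from Hall: {Hall}.
Min-cut edges: Hall→v1 (6), Hall→v2 (7); capacity 6 + 7 = 13.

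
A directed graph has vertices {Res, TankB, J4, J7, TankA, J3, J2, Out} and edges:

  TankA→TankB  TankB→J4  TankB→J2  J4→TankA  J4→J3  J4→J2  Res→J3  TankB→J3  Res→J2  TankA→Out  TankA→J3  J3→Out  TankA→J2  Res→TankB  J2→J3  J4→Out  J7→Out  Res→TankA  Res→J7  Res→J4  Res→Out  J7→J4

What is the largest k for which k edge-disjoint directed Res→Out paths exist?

5

Assign every edge capacity 1; by Menger, the answer equals the max flow.
Path Res→Out (+1); total 1.
Path Res→J4→Out (+1); total 2.
Path Res→J7→Out (+1); total 3.
Path Res→TankA→Out (+1); total 4.
Path Res→J3→Out (+1); total 5.
No residual Res→Out path; max flow = 5.
Certifying cut of size 5: {J3→Out, J4→Out, Res→J7, Res→Out, TankA→Out}.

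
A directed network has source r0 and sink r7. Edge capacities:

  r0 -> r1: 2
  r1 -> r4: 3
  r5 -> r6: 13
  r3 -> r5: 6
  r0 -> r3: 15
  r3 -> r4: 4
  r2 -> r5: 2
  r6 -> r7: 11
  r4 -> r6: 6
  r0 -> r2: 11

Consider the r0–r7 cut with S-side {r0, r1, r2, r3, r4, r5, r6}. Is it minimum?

Given cut capacity: 11 = 11.
Augment r0→r1→r4→r6→r7: bottleneck 2, flow now 2.
Augment r0→r2→r5→r6→r7: bottleneck 2, flow now 4.
Augment r0→r3→r4→r6→r7: bottleneck 4, flow now 8.
Augment r0→r3→r5→r6→r7: bottleneck 3, flow now 11.
No augmenting path remains; maximum flow = 11.
Cut capacity 11 equals the max flow, so it is a minimum cut.

Yes — it is a minimum cut (capacity 11).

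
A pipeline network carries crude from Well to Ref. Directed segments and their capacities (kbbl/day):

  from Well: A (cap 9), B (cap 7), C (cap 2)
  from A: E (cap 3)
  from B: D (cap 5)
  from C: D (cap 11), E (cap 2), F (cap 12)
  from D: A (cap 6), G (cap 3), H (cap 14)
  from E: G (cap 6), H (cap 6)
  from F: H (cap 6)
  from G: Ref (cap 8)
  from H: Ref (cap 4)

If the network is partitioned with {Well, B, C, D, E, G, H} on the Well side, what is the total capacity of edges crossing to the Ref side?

39

Edges leaving {Well, B, C, D, E, G, H}: Well→A (9), C→F (12), D→A (6), G→Ref (8), H→Ref (4).
Cut capacity = 9 + 12 + 6 + 8 + 4 = 39.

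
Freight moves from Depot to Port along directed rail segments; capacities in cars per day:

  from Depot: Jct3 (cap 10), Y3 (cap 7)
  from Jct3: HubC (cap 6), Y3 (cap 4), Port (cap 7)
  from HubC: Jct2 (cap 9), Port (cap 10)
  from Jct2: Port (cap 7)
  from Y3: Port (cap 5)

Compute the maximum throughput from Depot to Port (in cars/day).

Augment Depot→Jct3→Port: bottleneck 7, flow now 7.
Augment Depot→Y3→Port: bottleneck 5, flow now 12.
Augment Depot→Jct3→HubC→Port: bottleneck 3, flow now 15.
No augmenting path remains; maximum flow = 15.
In the residual graph, reachable from Depot: {Depot, Y3}.
Min-cut edges: Depot→Jct3 (10), Y3→Port (5); capacity 10 + 5 = 15.
This cut is saturated, so no flow can exceed 15.

15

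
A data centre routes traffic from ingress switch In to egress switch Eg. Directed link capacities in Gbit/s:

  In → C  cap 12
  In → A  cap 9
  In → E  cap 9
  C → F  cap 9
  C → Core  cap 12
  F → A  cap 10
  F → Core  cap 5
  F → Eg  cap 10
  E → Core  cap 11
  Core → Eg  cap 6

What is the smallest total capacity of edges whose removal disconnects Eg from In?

15

Augment In→C→F→Eg: bottleneck 9, flow now 9.
Augment In→C→Core→Eg: bottleneck 3, flow now 12.
Augment In→E→Core→Eg: bottleneck 3, flow now 15.
No augmenting path remains; maximum flow = 15.
By max-flow min-cut, the minimum cut capacity equals the max flow.
In the residual graph, reachable from In: {In, C, A, E, Core}.
Min-cut edges: C→F (9), Core→Eg (6); capacity 9 + 6 = 15.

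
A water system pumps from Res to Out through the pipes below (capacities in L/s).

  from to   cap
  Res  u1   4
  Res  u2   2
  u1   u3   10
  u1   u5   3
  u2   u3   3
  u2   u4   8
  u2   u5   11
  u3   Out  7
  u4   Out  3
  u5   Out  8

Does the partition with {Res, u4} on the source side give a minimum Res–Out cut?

No — its capacity is 9, but the minimum cut has capacity 6.

Given cut capacity: 4 + 2 + 3 = 9.
Augment Res→u1→u3→Out: bottleneck 4, flow now 4.
Augment Res→u2→u3→Out: bottleneck 2, flow now 6.
No augmenting path remains; maximum flow = 6.
In the residual graph, reachable from Res: {Res}.
Min-cut edges: Res→u1 (4), Res→u2 (2); capacity 4 + 2 = 6.
Cut capacity 9 exceeds the max flow 6, so it is not minimum.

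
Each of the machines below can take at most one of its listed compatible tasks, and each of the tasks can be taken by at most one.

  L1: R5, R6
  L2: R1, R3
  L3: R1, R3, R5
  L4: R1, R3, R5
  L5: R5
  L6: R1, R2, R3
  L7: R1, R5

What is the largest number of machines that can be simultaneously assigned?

5

Unit-capacity flow: source→left, listed edges, right→sink; max matching = max flow.
Augmenting path L1→R5 (+1); matched 1.
Augmenting path L2→R1 (+1); matched 2.
Augmenting path L3→R3 (+1); matched 3.
Augmenting path L6→R2 (+1); matched 4.
Augmenting path L4→R5→L1→R6 (+1); matched 5.
No augmenting path remains; maximum matching = 5.
König certificate: {L1, L6, R1, R3, R5} is a vertex cover of size 5 (every listed pair touches it), so no matching can be larger.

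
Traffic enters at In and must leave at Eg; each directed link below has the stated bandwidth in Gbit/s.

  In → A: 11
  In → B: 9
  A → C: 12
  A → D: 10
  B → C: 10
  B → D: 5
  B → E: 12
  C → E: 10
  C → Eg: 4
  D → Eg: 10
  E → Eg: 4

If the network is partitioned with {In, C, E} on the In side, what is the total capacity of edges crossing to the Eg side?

Edges leaving {In, C, E}: In→A (11), In→B (9), C→Eg (4), E→Eg (4).
Cut capacity = 11 + 9 + 4 + 4 = 28.

28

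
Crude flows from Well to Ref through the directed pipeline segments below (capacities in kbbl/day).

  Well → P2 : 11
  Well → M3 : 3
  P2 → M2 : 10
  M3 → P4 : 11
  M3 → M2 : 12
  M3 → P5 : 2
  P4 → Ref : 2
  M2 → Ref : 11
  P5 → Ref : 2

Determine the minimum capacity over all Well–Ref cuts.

Augment Well→P2→M2→Ref: bottleneck 10, flow now 10.
Augment Well→M3→P4→Ref: bottleneck 2, flow now 12.
Augment Well→M3→M2→Ref: bottleneck 1, flow now 13.
No augmenting path remains; maximum flow = 13.
By max-flow min-cut, the minimum cut capacity equals the max flow.
In the residual graph, reachable from Well: {Well, P2}.
Min-cut edges: Well→M3 (3), P2→M2 (10); capacity 3 + 10 = 13.

13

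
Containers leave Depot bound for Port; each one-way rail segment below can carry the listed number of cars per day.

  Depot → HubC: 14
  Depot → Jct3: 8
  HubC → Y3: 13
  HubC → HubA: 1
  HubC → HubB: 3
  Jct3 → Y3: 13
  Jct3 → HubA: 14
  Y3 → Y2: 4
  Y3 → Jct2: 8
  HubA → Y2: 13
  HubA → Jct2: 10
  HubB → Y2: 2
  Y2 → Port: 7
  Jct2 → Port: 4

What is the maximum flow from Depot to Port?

Augment Depot→HubC→Y3→Y2→Port: bottleneck 4, flow now 4.
Augment Depot→HubC→Y3→Jct2→Port: bottleneck 4, flow now 8.
Augment Depot→HubC→HubA→Y2→Port: bottleneck 1, flow now 9.
Augment Depot→HubC→HubB→Y2→Port: bottleneck 2, flow now 11.
No augmenting path remains; maximum flow = 11.
In the residual graph, reachable from Depot: {Depot, HubC, Jct3, Y3, HubA, HubB, Y2, Jct2}.
Min-cut edges: Y2→Port (7), Jct2→Port (4); capacity 7 + 4 = 11.
This cut is saturated, so no flow can exceed 11.

11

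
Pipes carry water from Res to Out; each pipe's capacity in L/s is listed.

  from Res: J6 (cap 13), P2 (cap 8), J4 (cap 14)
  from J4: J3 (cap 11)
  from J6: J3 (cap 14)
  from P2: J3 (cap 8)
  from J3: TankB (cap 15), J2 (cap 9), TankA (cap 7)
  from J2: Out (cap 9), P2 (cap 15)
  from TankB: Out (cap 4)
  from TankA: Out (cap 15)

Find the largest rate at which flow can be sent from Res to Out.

Augment Res→J4→J3→J2→Out: bottleneck 9, flow now 9.
Augment Res→J4→J3→TankB→Out: bottleneck 2, flow now 11.
Augment Res→J6→J3→TankB→Out: bottleneck 2, flow now 13.
Augment Res→J6→J3→TankA→Out: bottleneck 7, flow now 20.
No augmenting path remains; maximum flow = 20.
In the residual graph, reachable from Res: {Res, J4, J6, P2, J3, TankB}.
Min-cut edges: J3→J2 (9), J3→TankA (7), TankB→Out (4); capacity 9 + 7 + 4 = 20.
This cut is saturated, so no flow can exceed 20.

20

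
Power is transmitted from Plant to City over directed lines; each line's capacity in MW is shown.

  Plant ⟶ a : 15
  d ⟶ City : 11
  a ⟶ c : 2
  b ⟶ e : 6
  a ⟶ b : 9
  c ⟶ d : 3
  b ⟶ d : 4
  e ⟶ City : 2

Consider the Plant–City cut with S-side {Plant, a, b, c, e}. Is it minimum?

Given cut capacity: 4 + 3 + 2 = 9.
Augment Plant→a→b→d→City: bottleneck 4, flow now 4.
Augment Plant→a→b→e→City: bottleneck 2, flow now 6.
Augment Plant→a→c→d→City: bottleneck 2, flow now 8.
No augmenting path remains; maximum flow = 8.
In the residual graph, reachable from Plant: {Plant, a, b, e}.
Min-cut edges: a→c (2), b→d (4), e→City (2); capacity 2 + 4 + 2 = 8.
Cut capacity 9 exceeds the max flow 8, so it is not minimum.

No — its capacity is 9, but the minimum cut has capacity 8.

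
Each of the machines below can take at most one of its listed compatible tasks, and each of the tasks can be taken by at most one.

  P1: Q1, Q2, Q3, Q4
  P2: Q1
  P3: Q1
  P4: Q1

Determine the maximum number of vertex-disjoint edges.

2

Unit-capacity flow: source→left, listed edges, right→sink; max matching = max flow.
Augmenting path P1→Q1 (+1); matched 1.
Augmenting path P2→Q1→P1→Q2 (+1); matched 2.
No augmenting path remains; maximum matching = 2.
König certificate: {P1, Q1} is a vertex cover of size 2 (every listed pair touches it), so no matching can be larger.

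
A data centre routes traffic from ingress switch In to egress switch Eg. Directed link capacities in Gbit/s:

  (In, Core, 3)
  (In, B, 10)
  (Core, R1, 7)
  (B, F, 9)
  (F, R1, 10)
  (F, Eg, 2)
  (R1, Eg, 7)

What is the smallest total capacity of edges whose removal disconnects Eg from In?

9

Augment In→Core→R1→Eg: bottleneck 3, flow now 3.
Augment In→B→F→Eg: bottleneck 2, flow now 5.
Augment In→B→F→R1→Eg: bottleneck 4, flow now 9.
No augmenting path remains; maximum flow = 9.
By max-flow min-cut, the minimum cut capacity equals the max flow.
In the residual graph, reachable from In: {In, Core, B, F, R1}.
Min-cut edges: F→Eg (2), R1→Eg (7); capacity 2 + 7 = 9.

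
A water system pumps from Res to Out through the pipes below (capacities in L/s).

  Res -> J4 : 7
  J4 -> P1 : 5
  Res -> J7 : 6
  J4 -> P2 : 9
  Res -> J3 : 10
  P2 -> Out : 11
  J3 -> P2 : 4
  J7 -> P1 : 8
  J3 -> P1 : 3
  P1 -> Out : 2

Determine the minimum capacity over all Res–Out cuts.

Augment Res→J7→P1→Out: bottleneck 2, flow now 2.
Augment Res→J3→P2→Out: bottleneck 4, flow now 6.
Augment Res→J4→P2→Out: bottleneck 7, flow now 13.
No augmenting path remains; maximum flow = 13.
By max-flow min-cut, the minimum cut capacity equals the max flow.
In the residual graph, reachable from Res: {Res, J7, J3, P1}.
Min-cut edges: Res→J4 (7), J3→P2 (4), P1→Out (2); capacity 7 + 4 + 2 = 13.

13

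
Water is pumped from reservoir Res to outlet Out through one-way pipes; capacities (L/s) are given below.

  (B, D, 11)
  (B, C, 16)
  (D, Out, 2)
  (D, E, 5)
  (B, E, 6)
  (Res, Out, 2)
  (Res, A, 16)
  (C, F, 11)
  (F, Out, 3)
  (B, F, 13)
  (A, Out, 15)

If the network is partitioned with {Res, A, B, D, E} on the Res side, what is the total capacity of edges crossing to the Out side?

Edges leaving {Res, A, B, D, E}: Res→Out (2), A→Out (15), B→C (16), B→F (13), D→Out (2).
Cut capacity = 2 + 15 + 16 + 13 + 2 = 48.

48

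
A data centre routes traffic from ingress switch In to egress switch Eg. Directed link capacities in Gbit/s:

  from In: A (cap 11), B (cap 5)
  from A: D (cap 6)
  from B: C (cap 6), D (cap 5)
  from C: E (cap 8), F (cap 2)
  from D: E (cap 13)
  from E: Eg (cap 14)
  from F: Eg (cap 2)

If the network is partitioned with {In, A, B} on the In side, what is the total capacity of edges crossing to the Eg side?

17

Edges leaving {In, A, B}: A→D (6), B→C (6), B→D (5).
Cut capacity = 6 + 6 + 5 = 17.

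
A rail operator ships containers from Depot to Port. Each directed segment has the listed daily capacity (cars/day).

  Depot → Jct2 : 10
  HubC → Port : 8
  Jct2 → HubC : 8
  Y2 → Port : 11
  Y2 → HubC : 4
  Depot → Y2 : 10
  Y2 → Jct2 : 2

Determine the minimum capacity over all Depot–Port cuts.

Augment Depot→Y2→Port: bottleneck 10, flow now 10.
Augment Depot→Jct2→HubC→Port: bottleneck 8, flow now 18.
No augmenting path remains; maximum flow = 18.
By max-flow min-cut, the minimum cut capacity equals the max flow.
In the residual graph, reachable from Depot: {Depot, Jct2}.
Min-cut edges: Depot→Y2 (10), Jct2→HubC (8); capacity 10 + 8 = 18.

18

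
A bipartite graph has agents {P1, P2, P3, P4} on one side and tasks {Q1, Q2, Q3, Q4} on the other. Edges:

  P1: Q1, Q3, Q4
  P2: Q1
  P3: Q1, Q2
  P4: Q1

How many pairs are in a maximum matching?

3

Unit-capacity flow: source→left, listed edges, right→sink; max matching = max flow.
Augmenting path P1→Q1 (+1); matched 1.
Augmenting path P3→Q2 (+1); matched 2.
Augmenting path P2→Q1→P1→Q3 (+1); matched 3.
No augmenting path remains; maximum matching = 3.
König certificate: {P1, P3, Q1} is a vertex cover of size 3 (every listed pair touches it), so no matching can be larger.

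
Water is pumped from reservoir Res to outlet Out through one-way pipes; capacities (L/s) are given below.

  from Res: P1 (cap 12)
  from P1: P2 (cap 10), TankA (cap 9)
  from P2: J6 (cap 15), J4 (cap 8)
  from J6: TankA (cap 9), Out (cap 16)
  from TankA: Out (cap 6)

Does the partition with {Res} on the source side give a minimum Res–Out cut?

Yes — it is a minimum cut (capacity 12).

Given cut capacity: 12 = 12.
Augment Res→P1→TankA→Out: bottleneck 6, flow now 6.
Augment Res→P1→P2→J6→Out: bottleneck 6, flow now 12.
No augmenting path remains; maximum flow = 12.
Cut capacity 12 equals the max flow, so it is a minimum cut.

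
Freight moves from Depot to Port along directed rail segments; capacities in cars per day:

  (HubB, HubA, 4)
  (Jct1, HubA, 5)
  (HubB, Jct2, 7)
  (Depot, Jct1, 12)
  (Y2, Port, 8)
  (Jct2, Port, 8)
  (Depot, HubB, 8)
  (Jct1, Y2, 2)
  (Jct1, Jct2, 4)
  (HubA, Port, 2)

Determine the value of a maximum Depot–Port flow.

12

Augment Depot→HubB→HubA→Port: bottleneck 2, flow now 2.
Augment Depot→HubB→Jct2→Port: bottleneck 6, flow now 8.
Augment Depot→Jct1→Jct2→Port: bottleneck 2, flow now 10.
Augment Depot→Jct1→Y2→Port: bottleneck 2, flow now 12.
No augmenting path remains; maximum flow = 12.
In the residual graph, reachable from Depot: {Depot, HubB, Jct1, HubA, Jct2}.
Min-cut edges: Jct1→Y2 (2), HubA→Port (2), Jct2→Port (8); capacity 2 + 2 + 8 = 12.
This cut is saturated, so no flow can exceed 12.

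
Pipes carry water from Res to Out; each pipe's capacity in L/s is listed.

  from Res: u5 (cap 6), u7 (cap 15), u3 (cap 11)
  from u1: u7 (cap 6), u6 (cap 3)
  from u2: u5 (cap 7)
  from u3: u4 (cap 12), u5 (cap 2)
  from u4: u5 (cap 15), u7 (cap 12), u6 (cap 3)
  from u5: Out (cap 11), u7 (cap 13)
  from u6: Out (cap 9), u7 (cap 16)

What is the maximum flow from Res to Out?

Augment Res→u5→Out: bottleneck 6, flow now 6.
Augment Res→u3→u5→Out: bottleneck 2, flow now 8.
Augment Res→u3→u4→u5→Out: bottleneck 3, flow now 11.
Augment Res→u3→u4→u6→Out: bottleneck 3, flow now 14.
No augmenting path remains; maximum flow = 14.
In the residual graph, reachable from Res: {Res, u3, u4, u5, u7}.
Min-cut edges: u4→u6 (3), u5→Out (11); capacity 3 + 11 = 14.
This cut is saturated, so no flow can exceed 14.

14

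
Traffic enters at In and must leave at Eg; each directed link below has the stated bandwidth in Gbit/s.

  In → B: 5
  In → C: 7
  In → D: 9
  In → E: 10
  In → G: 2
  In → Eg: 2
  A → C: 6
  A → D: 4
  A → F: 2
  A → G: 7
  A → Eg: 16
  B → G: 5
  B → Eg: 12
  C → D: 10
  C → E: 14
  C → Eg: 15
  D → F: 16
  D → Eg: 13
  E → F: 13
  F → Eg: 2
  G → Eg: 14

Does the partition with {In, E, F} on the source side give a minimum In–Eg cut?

Given cut capacity: 5 + 7 + 9 + 2 + 2 + 2 = 27.
Augment In→Eg: bottleneck 2, flow now 2.
Augment In→B→Eg: bottleneck 5, flow now 7.
Augment In→C→Eg: bottleneck 7, flow now 14.
Augment In→D→Eg: bottleneck 9, flow now 23.
Augment In→G→Eg: bottleneck 2, flow now 25.
Augment In→E→F→Eg: bottleneck 2, flow now 27.
No augmenting path remains; maximum flow = 27.
Cut capacity 27 equals the max flow, so it is a minimum cut.

Yes — it is a minimum cut (capacity 27).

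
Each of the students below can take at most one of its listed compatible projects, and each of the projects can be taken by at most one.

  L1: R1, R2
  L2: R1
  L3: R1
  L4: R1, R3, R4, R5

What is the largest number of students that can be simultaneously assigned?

3

Unit-capacity flow: source→left, listed edges, right→sink; max matching = max flow.
Augmenting path L1→R1 (+1); matched 1.
Augmenting path L4→R3 (+1); matched 2.
Augmenting path L2→R1→L1→R2 (+1); matched 3.
No augmenting path remains; maximum matching = 3.
König certificate: {L1, L4, R1} is a vertex cover of size 3 (every listed pair touches it), so no matching can be larger.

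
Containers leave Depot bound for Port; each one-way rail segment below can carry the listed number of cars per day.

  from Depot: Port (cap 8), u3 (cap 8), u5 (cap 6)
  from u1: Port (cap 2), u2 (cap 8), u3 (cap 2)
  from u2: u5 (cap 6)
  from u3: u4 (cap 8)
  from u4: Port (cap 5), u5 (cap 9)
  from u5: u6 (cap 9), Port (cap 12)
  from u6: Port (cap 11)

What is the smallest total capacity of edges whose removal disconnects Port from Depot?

22

Augment Depot→Port: bottleneck 8, flow now 8.
Augment Depot→u5→Port: bottleneck 6, flow now 14.
Augment Depot→u3→u4→Port: bottleneck 5, flow now 19.
Augment Depot→u3→u4→u5→Port: bottleneck 3, flow now 22.
No augmenting path remains; maximum flow = 22.
By max-flow min-cut, the minimum cut capacity equals the max flow.
In the residual graph, reachable from Depot: {Depot}.
Min-cut edges: Depot→u3 (8), Depot→u5 (6), Depot→Port (8); capacity 8 + 6 + 8 = 22.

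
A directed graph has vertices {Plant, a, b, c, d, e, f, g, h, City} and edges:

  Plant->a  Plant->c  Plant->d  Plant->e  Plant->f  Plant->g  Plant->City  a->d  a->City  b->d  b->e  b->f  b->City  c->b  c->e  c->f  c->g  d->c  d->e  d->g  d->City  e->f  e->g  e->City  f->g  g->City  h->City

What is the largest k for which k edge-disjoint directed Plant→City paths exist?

6

Assign every edge capacity 1; by Menger, the answer equals the max flow.
Path Plant→City (+1); total 1.
Path Plant→a→City (+1); total 2.
Path Plant→d→City (+1); total 3.
Path Plant→e→City (+1); total 4.
Path Plant→g→City (+1); total 5.
Path Plant→c→b→City (+1); total 6.
No residual Plant→City path; max flow = 6.
Certifying cut of size 6: {Plant→City, Plant→a, Plant→c, Plant→d, Plant→e, g→City}.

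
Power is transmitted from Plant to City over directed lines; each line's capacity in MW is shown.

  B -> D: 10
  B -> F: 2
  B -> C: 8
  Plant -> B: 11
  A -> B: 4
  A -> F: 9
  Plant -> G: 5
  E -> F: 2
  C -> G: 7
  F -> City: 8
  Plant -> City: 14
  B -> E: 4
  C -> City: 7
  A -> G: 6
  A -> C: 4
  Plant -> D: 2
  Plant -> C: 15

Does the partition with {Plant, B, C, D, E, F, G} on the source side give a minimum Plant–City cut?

Given cut capacity: 14 + 7 + 8 = 29.
Augment Plant→City: bottleneck 14, flow now 14.
Augment Plant→C→City: bottleneck 7, flow now 21.
Augment Plant→B→F→City: bottleneck 2, flow now 23.
Augment Plant→B→E→F→City: bottleneck 2, flow now 25.
No augmenting path remains; maximum flow = 25.
In the residual graph, reachable from Plant: {Plant, B, C, D, E, G}.
Min-cut edges: Plant→City (14), B→F (2), C→City (7), E→F (2); capacity 14 + 2 + 7 + 2 = 25.
Cut capacity 29 exceeds the max flow 25, so it is not minimum.

No — its capacity is 29, but the minimum cut has capacity 25.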